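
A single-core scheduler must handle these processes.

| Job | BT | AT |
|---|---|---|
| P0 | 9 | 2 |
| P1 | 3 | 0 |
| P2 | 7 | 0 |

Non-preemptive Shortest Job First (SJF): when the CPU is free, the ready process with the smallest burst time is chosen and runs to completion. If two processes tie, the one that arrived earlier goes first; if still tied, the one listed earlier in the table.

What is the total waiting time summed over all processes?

11

Timeline: | P1 0-3 | P2 3-10 | P0 10-19 |
Completion: P0=19  P1=3  P2=10
Waiting = turnaround − burst: P0=8, P1=0, P2=3
Total waiting = 8 + 0 + 3 = 11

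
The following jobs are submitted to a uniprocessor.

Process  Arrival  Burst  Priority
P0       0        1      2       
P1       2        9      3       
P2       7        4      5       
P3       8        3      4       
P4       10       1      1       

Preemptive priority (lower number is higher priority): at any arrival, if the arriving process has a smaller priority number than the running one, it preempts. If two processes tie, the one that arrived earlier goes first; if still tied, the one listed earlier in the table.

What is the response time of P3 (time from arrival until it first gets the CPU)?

Schedule: | P0 0-1 | idle 1-2 | P1 2-10 | P4 10-11 | P1 11-12 | P3 12-15 | P2 15-19 |
Completion: P0=1  P1=12  P2=19  P3=15  P4=11
Turnaround (C−A): P0=1  P1=10  P2=12  P3=7  P4=1
Response(P3) = first start − arrival = 12 − 8 = 4

4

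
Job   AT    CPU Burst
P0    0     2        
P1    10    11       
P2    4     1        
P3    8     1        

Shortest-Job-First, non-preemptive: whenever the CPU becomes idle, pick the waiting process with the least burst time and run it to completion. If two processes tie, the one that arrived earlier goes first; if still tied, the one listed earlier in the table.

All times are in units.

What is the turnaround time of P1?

Gantt: | P0 0-2 | idle 2-4 | P2 4-5 | idle 5-8 | P3 8-9 | idle 9-10 | P1 10-21 |
Completion: P0=2  P1=21  P2=5  P3=9
Turnaround (C−A): P0=2  P1=11  P2=1  P3=1
Turnaround(P1) = completion − arrival = 21 − 10 = 11

11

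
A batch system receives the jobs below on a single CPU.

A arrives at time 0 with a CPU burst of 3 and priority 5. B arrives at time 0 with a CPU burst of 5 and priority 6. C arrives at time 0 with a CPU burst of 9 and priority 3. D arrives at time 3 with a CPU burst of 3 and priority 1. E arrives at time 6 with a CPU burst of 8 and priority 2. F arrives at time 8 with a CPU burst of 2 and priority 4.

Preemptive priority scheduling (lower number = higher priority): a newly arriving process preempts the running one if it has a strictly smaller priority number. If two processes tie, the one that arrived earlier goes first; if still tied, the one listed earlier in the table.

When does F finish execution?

22

Timeline: | C 0-3 | D 3-6 | E 6-14 | C 14-20 | F 20-22 | A 22-25 | B 25-30 |
Completion: A=25  B=30  C=20  D=6  E=14  F=22
Turnaround (C−A): A=25  B=30  C=20  D=3  E=8  F=14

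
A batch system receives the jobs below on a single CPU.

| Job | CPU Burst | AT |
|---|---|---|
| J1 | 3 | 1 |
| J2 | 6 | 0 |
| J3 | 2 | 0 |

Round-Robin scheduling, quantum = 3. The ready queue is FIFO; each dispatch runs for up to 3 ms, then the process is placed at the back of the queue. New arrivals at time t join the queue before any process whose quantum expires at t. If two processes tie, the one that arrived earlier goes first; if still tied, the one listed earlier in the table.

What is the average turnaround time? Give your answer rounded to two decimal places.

7.67

Gantt: | J2 0-3 | J3 3-5 | J1 5-8 | J2 8-11 |
Completion: J1=8  J2=11  J3=5
Turnaround (C−A): J1=7  J2=11  J3=5
Turnaround times: J1=7, J2=11, J3=5
Average turnaround = (7+11+5) / 3 = 23/3 = 7.67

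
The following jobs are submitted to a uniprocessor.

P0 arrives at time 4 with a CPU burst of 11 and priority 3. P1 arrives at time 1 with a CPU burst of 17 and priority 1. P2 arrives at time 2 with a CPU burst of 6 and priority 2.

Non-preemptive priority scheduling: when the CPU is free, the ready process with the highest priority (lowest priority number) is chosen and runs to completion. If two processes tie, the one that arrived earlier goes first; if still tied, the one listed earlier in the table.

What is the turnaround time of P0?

31

Timeline: | idle 0-1 | P1 1-18 | P2 18-24 | P0 24-35 |
Completion: P0=35  P1=18  P2=24
Turnaround (C−A): P0=31  P1=17  P2=22
Turnaround(P0) = completion − arrival = 35 − 4 = 31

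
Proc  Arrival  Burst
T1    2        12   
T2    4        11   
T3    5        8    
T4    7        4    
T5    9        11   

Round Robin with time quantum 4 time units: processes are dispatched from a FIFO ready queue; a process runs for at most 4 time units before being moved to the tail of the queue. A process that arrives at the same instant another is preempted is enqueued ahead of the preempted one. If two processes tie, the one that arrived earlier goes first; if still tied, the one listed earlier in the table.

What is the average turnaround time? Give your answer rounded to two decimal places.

Timeline: | idle 0-2 | T1 2-6 | T2 6-10 | T3 10-14 | T1 14-18 | T4 18-22 | T5 22-26 | T2 26-30 | T3 30-34 | T1 34-38 | T5 38-42 | T2 42-45 | T5 45-48 |
Completion: T1=38  T2=45  T3=34  T4=22  T5=48
Turnaround times: T1=36, T2=41, T3=29, T4=15, T5=39
Average turnaround = (36+41+29+15+39) / 5 = 160/5 = 32.00

32.00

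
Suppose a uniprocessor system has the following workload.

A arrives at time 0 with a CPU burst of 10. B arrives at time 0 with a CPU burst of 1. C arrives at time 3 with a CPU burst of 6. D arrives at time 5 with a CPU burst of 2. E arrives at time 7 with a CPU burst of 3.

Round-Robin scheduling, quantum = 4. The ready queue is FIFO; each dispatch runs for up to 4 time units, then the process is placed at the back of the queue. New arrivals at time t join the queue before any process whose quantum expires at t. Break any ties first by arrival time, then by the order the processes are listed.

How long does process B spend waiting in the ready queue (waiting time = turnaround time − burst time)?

4

Gantt: | A 0-4 | B 4-5 | C 5-9 | A 9-13 | D 13-15 | E 15-18 | C 18-20 | A 20-22 |
Completion: A=22  B=5  C=20  D=15  E=18
Turnaround (C−A): A=22  B=5  C=17  D=10  E=11
Waiting(B) = turnaround − burst = 5 − 1 = 4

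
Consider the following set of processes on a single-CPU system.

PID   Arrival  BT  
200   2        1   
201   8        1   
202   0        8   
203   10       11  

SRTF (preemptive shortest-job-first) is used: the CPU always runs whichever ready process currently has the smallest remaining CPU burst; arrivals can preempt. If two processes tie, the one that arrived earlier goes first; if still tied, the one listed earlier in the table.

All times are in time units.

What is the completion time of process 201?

10

Gantt: | 202 0-2 | 200 2-3 | 202 3-9 | 201 9-10 | 203 10-21 |
Completion: 200=3  201=10  202=9  203=21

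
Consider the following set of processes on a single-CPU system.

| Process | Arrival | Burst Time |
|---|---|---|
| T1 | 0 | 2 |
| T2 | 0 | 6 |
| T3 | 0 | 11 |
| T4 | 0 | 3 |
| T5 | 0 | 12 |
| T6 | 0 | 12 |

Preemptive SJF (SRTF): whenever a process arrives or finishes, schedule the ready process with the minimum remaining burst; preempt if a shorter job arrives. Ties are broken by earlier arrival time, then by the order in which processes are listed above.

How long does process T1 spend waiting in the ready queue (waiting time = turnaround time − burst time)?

0

Timeline: | T1 0-2 | T4 2-5 | T2 5-11 | T3 11-22 | T5 22-34 | T6 34-46 |
Completion: T1=2  T2=11  T3=22  T4=5  T5=34  T6=46
Turnaround (C−A): T1=2  T2=11  T3=22  T4=5  T5=34  T6=46
Waiting(T1) = turnaround − burst = 2 − 2 = 0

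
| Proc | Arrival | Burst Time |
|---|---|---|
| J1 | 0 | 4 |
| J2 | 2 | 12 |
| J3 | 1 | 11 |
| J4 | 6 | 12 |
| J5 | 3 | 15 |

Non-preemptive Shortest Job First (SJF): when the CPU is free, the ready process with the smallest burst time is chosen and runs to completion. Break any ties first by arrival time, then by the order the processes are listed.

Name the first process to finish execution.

J1

Timeline: | J1 0-4 | J3 4-15 | J2 15-27 | J4 27-39 | J5 39-54 |
Completion: J1=4  J2=27  J3=15  J4=39  J5=54
Turnaround (C−A): J1=4  J2=25  J3=14  J4=33  J5=51
Finish order: J1 → J3 → J2 → J4 → J5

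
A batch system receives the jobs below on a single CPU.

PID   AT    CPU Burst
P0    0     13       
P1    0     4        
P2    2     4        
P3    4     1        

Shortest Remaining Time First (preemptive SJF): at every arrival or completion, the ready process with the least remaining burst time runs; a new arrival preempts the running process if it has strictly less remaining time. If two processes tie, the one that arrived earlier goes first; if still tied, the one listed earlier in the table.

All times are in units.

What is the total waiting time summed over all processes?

12

Schedule: | P1 0-4 | P3 4-5 | P2 5-9 | P0 9-22 |
Completion: P0=22  P1=4  P2=9  P3=5
Waiting = turnaround − burst: P0=9, P1=0, P2=3, P3=0
Total waiting = 9 + 0 + 3 + 0 = 12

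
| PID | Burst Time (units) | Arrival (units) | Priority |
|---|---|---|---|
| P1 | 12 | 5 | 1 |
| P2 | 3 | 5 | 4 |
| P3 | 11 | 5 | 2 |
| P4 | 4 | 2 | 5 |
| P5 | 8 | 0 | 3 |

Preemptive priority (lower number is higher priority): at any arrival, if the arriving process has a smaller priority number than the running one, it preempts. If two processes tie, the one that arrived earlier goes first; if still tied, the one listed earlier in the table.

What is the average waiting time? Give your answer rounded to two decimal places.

Schedule: | P5 0-5 | P1 5-17 | P3 17-28 | P5 28-31 | P2 31-34 | P4 34-38 |
Completion: P1=17  P2=34  P3=28  P4=38  P5=31
Turnaround (C−A): P1=12  P2=29  P3=23  P4=36  P5=31
Waiting times: P1=0, P2=26, P3=12, P4=32, P5=23
Average waiting = (0+26+12+32+23) / 5 = 93/5 = 18.60

18.60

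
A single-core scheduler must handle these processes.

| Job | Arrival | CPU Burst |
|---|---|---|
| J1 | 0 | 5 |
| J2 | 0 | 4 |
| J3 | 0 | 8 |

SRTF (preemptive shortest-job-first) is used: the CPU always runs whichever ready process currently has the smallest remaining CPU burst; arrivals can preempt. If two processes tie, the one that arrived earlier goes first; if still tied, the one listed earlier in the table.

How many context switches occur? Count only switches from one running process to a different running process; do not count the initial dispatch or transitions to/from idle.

Timeline: | J2 0-4 | J1 4-9 | J3 9-17 |
Completion: J1=9  J2=4  J3=17
Turnaround (C−A): J1=9  J2=4  J3=17

2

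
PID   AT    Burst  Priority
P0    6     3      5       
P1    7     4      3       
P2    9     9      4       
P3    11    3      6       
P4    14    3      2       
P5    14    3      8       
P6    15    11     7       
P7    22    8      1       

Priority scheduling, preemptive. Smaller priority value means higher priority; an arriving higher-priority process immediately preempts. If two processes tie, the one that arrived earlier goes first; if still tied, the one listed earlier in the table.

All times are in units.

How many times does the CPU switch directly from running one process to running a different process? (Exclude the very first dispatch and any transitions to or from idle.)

Schedule: | idle 0-6 | P0 6-7 | P1 7-11 | P2 11-14 | P4 14-17 | P2 17-22 | P7 22-30 | P2 30-31 | P0 31-33 | P3 33-36 | P6 36-47 | P5 47-50 |
Completion: P0=33  P1=11  P2=31  P3=36  P4=17  P5=50  P6=47  P7=30

10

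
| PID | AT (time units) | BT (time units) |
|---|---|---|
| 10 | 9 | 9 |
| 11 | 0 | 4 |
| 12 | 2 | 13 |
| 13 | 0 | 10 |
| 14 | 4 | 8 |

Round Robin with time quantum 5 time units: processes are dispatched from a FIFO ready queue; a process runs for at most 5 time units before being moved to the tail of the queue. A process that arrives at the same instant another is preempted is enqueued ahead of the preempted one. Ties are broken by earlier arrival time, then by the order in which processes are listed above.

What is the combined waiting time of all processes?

96

Timeline: | 11 0-4 | 13 4-9 | 12 9-14 | 14 14-19 | 10 19-24 | 13 24-29 | 12 29-34 | 14 34-37 | 10 37-41 | 12 41-44 |
Completion: 10=41  11=4  12=44  13=29  14=37
Waiting = turnaround − burst: 10=23, 11=0, 12=29, 13=19, 14=25
Total waiting = 23 + 0 + 29 + 19 + 25 = 96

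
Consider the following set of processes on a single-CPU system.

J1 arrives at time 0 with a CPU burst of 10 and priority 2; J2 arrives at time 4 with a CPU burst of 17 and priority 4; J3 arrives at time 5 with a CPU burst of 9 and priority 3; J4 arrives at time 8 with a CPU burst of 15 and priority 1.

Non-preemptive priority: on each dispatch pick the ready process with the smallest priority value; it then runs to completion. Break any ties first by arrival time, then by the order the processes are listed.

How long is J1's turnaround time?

10

Gantt: | J1 0-10 | J4 10-25 | J3 25-34 | J2 34-51 |
Completion: J1=10  J2=51  J3=34  J4=25
Turnaround (C−A): J1=10  J2=47  J3=29  J4=17
Turnaround(J1) = completion − arrival = 10 − 0 = 10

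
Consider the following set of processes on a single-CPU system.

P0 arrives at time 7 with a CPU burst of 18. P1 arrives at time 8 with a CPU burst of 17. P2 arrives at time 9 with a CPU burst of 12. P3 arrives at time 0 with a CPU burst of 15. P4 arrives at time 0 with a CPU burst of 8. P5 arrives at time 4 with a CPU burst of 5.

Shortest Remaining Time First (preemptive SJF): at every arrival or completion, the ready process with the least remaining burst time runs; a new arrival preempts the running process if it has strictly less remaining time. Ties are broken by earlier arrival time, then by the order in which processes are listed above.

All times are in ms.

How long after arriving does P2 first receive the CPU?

4

Gantt: | P4 0-8 | P5 8-13 | P2 13-25 | P3 25-40 | P1 40-57 | P0 57-75 |
Completion: P0=75  P1=57  P2=25  P3=40  P4=8  P5=13
Response(P2) = first start − arrival = 13 − 9 = 4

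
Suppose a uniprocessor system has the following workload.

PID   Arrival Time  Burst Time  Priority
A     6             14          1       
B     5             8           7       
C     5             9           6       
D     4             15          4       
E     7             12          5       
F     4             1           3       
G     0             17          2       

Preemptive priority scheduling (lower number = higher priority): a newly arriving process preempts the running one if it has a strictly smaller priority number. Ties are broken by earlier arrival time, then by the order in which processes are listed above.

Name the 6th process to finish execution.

C

Timeline: | G 0-6 | A 6-20 | G 20-31 | F 31-32 | D 32-47 | E 47-59 | C 59-68 | B 68-76 |
Completion: A=20  B=76  C=68  D=47  E=59  F=32  G=31
Finish order: A → G → F → D → E → C → B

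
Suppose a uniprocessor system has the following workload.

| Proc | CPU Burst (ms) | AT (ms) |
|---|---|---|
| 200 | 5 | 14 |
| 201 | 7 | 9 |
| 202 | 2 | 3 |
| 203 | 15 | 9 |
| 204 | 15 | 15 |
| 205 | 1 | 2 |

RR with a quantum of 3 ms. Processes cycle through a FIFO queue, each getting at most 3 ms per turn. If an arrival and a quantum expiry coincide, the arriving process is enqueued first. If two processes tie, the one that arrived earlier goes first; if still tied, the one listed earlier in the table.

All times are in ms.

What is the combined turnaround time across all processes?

113

Gantt: | idle 0-2 | 205 2-3 | 202 3-5 | idle 5-9 | 201 9-12 | 203 12-15 | 201 15-18 | 200 18-21 | 204 21-24 | 203 24-27 | 201 27-28 | 200 28-30 | 204 30-33 | 203 33-36 | 204 36-39 | 203 39-42 | 204 42-45 | 203 45-48 | 204 48-51 |
Completion: 200=30  201=28  202=5  203=48  204=51  205=3
Turnaround (C−A): 200=16  201=19  202=2  203=39  204=36  205=1
Turnaround = completion − arrival: 200=16, 201=19, 202=2, 203=39, 204=36, 205=1
Total turnaround = 16 + 19 + 2 + 39 + 36 + 1 = 113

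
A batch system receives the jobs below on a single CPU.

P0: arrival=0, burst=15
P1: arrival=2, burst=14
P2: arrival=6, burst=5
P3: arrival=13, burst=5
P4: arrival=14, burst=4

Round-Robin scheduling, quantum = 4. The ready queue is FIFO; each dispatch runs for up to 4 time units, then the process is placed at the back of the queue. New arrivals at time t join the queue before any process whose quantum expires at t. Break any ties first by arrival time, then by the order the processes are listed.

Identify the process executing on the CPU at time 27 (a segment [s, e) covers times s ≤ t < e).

Timeline: | P0 0-4 | P1 4-8 | P0 8-12 | P2 12-16 | P1 16-20 | P0 20-24 | P3 24-28 | P4 28-32 | P2 32-33 | P1 33-37 | P0 37-40 | P3 40-41 | P1 41-43 |
Completion: P0=40  P1=43  P2=33  P3=41  P4=32
Turnaround (C−A): P0=40  P1=41  P2=27  P3=28  P4=18

P3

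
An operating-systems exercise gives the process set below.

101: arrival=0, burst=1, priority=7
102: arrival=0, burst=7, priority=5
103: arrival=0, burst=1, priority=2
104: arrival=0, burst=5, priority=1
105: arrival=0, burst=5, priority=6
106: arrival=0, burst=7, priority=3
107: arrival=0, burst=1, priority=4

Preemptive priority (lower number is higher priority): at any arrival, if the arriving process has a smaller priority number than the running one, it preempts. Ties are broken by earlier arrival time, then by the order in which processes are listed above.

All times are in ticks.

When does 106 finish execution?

Timeline: | 104 0-5 | 103 5-6 | 106 6-13 | 107 13-14 | 102 14-21 | 105 21-26 | 101 26-27 |
Completion: 101=27  102=21  103=6  104=5  105=26  106=13  107=14
Turnaround (C−A): 101=27  102=21  103=6  104=5  105=26  106=13  107=14

13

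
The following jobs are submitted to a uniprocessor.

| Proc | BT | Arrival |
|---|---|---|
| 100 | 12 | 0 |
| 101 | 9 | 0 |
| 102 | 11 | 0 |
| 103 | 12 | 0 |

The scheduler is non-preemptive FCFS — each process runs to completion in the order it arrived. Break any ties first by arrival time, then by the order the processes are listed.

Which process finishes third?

Gantt: | 100 0-12 | 101 12-21 | 102 21-32 | 103 32-44 |
Completion: 100=12  101=21  102=32  103=44
Turnaround (C−A): 100=12  101=21  102=32  103=44
Finish order: 100 → 101 → 102 → 103

102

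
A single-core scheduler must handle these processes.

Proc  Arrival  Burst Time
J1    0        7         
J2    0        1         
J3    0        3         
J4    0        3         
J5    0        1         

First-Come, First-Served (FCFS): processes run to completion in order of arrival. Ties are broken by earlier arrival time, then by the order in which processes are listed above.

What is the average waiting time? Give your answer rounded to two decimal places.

Gantt: | J1 0-7 | J2 7-8 | J3 8-11 | J4 11-14 | J5 14-15 |
Completion: J1=7  J2=8  J3=11  J4=14  J5=15
Waiting times: J1=0, J2=7, J3=8, J4=11, J5=14
Average waiting = (0+7+8+11+14) / 5 = 40/5 = 8.00

8.00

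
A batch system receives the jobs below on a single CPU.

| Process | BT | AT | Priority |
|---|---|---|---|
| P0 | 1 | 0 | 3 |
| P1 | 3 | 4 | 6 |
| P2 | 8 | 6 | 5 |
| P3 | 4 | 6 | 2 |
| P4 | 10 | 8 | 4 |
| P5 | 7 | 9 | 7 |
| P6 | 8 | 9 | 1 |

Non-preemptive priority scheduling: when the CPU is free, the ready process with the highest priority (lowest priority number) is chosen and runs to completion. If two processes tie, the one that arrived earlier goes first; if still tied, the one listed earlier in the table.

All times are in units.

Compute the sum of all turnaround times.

Schedule: | P0 0-1 | idle 1-4 | P1 4-7 | P3 7-11 | P6 11-19 | P4 19-29 | P2 29-37 | P5 37-44 |
Completion: P0=1  P1=7  P2=37  P3=11  P4=29  P5=44  P6=19
Turnaround (C−A): P0=1  P1=3  P2=31  P3=5  P4=21  P5=35  P6=10
Turnaround = completion − arrival: P0=1, P1=3, P2=31, P3=5, P4=21, P5=35, P6=10
Total turnaround = 1 + 3 + 31 + 5 + 21 + 35 + 10 = 106

106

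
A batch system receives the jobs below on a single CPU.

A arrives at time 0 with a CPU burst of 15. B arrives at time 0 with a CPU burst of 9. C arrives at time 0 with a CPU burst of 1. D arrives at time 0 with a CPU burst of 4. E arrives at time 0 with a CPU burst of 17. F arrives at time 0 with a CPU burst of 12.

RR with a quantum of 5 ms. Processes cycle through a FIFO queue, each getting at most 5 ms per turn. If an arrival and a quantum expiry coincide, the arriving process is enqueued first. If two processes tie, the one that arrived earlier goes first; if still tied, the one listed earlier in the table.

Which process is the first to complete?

Gantt: | A 0-5 | B 5-10 | C 10-11 | D 11-15 | E 15-20 | F 20-25 | A 25-30 | B 30-34 | E 34-39 | F 39-44 | A 44-49 | E 49-54 | F 54-56 | E 56-58 |
Completion: A=49  B=34  C=11  D=15  E=58  F=56
Finish order: C → D → B → A → F → E

C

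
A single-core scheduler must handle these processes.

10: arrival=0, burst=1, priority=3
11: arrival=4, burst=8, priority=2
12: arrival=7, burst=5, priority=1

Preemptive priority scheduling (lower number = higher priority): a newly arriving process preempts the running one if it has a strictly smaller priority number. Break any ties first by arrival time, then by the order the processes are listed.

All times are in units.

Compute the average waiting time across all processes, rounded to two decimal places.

1.67

Gantt: | 10 0-1 | idle 1-4 | 11 4-7 | 12 7-12 | 11 12-17 |
Completion: 10=1  11=17  12=12
Waiting times: 10=0, 11=5, 12=0
Average waiting = (0+5+0) / 3 = 5/3 = 1.67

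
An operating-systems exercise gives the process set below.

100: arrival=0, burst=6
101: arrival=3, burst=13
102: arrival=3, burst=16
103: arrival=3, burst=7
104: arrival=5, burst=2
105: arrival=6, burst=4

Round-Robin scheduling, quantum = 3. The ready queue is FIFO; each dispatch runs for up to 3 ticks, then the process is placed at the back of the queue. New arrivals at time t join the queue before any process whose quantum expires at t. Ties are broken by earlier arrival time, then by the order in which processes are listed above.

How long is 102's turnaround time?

Gantt: | 100 0-3 | 101 3-6 | 102 6-9 | 103 9-12 | 100 12-15 | 104 15-17 | 105 17-20 | 101 20-23 | 102 23-26 | 103 26-29 | 105 29-30 | 101 30-33 | 102 33-36 | 103 36-37 | 101 37-40 | 102 40-43 | 101 43-44 | 102 44-48 |
Completion: 100=15  101=44  102=48  103=37  104=17  105=30
Turnaround (C−A): 100=15  101=41  102=45  103=34  104=12  105=24
Turnaround(102) = completion − arrival = 48 − 3 = 45

45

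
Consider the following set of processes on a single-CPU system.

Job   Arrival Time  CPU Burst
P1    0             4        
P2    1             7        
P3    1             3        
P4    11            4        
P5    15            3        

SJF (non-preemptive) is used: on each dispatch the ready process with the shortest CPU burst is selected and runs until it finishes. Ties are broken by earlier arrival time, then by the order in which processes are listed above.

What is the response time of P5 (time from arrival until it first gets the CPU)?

Schedule: | P1 0-4 | P3 4-7 | P2 7-14 | P4 14-18 | P5 18-21 |
Completion: P1=4  P2=14  P3=7  P4=18  P5=21
Turnaround (C−A): P1=4  P2=13  P3=6  P4=7  P5=6
Response(P5) = first start − arrival = 18 − 15 = 3

3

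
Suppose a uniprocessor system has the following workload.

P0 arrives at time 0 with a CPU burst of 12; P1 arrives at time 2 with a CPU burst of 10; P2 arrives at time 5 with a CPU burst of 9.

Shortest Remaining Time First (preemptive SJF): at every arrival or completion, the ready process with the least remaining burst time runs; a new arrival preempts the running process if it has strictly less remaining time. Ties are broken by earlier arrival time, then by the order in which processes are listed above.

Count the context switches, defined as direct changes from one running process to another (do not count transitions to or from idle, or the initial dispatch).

Schedule: | P0 0-12 | P2 12-21 | P1 21-31 |
Completion: P0=12  P1=31  P2=21

2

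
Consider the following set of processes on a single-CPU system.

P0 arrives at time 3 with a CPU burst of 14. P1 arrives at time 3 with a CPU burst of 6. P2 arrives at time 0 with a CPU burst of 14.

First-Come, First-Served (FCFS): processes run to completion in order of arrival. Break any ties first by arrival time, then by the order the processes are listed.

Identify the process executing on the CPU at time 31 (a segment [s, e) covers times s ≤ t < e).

Schedule: | P2 0-14 | P0 14-28 | P1 28-34 |
Completion: P0=28  P1=34  P2=14
Turnaround (C−A): P0=25  P1=31  P2=14

P1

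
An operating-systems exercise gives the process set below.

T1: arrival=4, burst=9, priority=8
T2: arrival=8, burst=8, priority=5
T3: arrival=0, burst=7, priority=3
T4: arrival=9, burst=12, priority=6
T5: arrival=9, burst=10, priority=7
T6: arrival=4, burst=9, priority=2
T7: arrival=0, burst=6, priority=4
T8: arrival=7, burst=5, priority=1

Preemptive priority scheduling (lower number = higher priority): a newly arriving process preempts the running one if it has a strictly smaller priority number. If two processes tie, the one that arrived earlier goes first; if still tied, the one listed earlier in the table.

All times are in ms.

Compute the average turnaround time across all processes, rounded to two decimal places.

30.25

Gantt: | T3 0-4 | T6 4-7 | T8 7-12 | T6 12-18 | T3 18-21 | T7 21-27 | T2 27-35 | T4 35-47 | T5 47-57 | T1 57-66 |
Completion: T1=66  T2=35  T3=21  T4=47  T5=57  T6=18  T7=27  T8=12
Turnaround (C−A): T1=62  T2=27  T3=21  T4=38  T5=48  T6=14  T7=27  T8=5
Turnaround times: T1=62, T2=27, T3=21, T4=38, T5=48, T6=14, T7=27, T8=5
Average turnaround = (62+27+21+38+48+14+27+5) / 8 = 242/8 = 30.25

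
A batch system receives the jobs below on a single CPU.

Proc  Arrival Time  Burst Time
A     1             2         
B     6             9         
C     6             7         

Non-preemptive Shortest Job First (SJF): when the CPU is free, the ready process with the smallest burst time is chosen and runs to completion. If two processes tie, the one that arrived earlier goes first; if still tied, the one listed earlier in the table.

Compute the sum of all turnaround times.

Gantt: | idle 0-1 | A 1-3 | idle 3-6 | C 6-13 | B 13-22 |
Completion: A=3  B=22  C=13
Turnaround = completion − arrival: A=2, B=16, C=7
Total turnaround = 2 + 16 + 7 = 25

25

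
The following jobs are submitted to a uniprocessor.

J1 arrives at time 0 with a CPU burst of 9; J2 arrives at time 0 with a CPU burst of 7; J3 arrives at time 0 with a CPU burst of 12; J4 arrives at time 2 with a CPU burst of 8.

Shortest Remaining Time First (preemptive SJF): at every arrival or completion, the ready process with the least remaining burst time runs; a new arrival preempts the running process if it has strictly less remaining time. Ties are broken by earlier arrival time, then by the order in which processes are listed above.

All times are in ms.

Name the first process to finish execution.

Gantt: | J2 0-7 | J4 7-15 | J1 15-24 | J3 24-36 |
Completion: J1=24  J2=7  J3=36  J4=15
Turnaround (C−A): J1=24  J2=7  J3=36  J4=13
Finish order: J2 → J4 → J1 → J3

J2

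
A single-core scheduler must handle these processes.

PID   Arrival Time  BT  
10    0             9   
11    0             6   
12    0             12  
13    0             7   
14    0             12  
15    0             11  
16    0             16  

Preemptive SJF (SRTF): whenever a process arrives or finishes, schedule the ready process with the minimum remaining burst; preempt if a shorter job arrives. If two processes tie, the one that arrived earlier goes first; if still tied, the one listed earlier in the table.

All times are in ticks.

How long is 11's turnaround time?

Timeline: | 11 0-6 | 13 6-13 | 10 13-22 | 15 22-33 | 12 33-45 | 14 45-57 | 16 57-73 |
Completion: 10=22  11=6  12=45  13=13  14=57  15=33  16=73
Turnaround(11) = completion − arrival = 6 − 0 = 6

6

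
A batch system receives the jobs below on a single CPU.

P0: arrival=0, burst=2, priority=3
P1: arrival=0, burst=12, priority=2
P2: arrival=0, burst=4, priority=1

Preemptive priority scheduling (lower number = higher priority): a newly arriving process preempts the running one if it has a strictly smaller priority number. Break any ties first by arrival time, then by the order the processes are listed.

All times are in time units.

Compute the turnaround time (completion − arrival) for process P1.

Gantt: | P2 0-4 | P1 4-16 | P0 16-18 |
Completion: P0=18  P1=16  P2=4
Turnaround (C−A): P0=18  P1=16  P2=4
Turnaround(P1) = completion − arrival = 16 − 0 = 16

16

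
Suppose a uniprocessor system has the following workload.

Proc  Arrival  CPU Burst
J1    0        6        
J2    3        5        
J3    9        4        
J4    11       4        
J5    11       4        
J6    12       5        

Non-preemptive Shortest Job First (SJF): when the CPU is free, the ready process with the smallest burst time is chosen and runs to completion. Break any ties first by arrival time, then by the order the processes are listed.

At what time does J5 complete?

23

Gantt: | J1 0-6 | J2 6-11 | J3 11-15 | J4 15-19 | J5 19-23 | J6 23-28 |
Completion: J1=6  J2=11  J3=15  J4=19  J5=23  J6=28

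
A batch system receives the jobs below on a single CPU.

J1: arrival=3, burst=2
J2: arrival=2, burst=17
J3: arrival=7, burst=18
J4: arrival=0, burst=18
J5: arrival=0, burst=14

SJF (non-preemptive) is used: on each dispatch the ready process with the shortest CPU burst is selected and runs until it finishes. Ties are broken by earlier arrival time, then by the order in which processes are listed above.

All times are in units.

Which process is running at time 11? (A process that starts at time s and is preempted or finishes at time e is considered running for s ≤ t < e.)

J5

Gantt: | J5 0-14 | J1 14-16 | J2 16-33 | J4 33-51 | J3 51-69 |
Completion: J1=16  J2=33  J3=69  J4=51  J5=14
Turnaround (C−A): J1=13  J2=31  J3=62  J4=51  J5=14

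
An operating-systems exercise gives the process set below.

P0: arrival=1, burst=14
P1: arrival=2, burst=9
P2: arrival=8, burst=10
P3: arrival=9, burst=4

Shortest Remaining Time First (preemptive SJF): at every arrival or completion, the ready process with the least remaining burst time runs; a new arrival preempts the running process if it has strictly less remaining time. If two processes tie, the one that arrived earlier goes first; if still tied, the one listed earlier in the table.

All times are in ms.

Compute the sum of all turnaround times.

Schedule: | idle 0-1 | P0 1-2 | P1 2-11 | P3 11-15 | P2 15-25 | P0 25-38 |
Completion: P0=38  P1=11  P2=25  P3=15
Turnaround (C−A): P0=37  P1=9  P2=17  P3=6
Turnaround = completion − arrival: P0=37, P1=9, P2=17, P3=6
Total turnaround = 37 + 9 + 17 + 6 = 69

69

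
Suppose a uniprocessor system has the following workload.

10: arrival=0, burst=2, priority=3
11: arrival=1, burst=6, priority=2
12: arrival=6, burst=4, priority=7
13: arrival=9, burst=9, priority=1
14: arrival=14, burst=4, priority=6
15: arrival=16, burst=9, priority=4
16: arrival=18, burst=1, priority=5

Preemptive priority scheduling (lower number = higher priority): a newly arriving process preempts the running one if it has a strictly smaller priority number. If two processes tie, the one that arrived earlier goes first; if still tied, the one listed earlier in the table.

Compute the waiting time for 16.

9

Schedule: | 10 0-1 | 11 1-7 | 10 7-8 | 12 8-9 | 13 9-18 | 15 18-27 | 16 27-28 | 14 28-32 | 12 32-35 |
Completion: 10=8  11=7  12=35  13=18  14=32  15=27  16=28
Waiting(16) = turnaround − burst = 10 − 1 = 9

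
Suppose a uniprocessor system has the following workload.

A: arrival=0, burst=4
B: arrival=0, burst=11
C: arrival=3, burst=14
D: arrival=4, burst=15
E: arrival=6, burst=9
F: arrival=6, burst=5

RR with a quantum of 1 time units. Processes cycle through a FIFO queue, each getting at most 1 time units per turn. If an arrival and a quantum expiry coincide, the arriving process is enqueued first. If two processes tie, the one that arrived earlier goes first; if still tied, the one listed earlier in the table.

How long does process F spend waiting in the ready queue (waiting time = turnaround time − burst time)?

21

Timeline: | A 0-1 | B 1-2 | A 2-3 | B 3-4 | C 4-5 | A 5-6 | D 6-7 | B 7-8 | C 8-9 | E 9-10 | F 10-11 | A 11-12 | D 12-13 | B 13-14 | C 14-15 | E 15-16 | F 16-17 | D 17-18 | B 18-19 | C 19-20 | E 20-21 | F 21-22 | D 22-23 | B 23-24 | C 24-25 | E 25-26 | F 26-27 | D 27-28 | B 28-29 | C 29-30 | E 30-31 | F 31-32 | D 32-33 | B 33-34 | C 34-35 | E 35-36 | D 36-37 | B 37-38 | C 38-39 | E 39-40 | D 40-41 | B 41-42 | C 42-43 | E 43-44 | D 44-45 | B 45-46 | C 46-47 | E 47-48 | D 48-49 | C 49-50 | D 50-51 | C 51-52 | D 52-53 | C 53-54 | D 54-55 | C 55-56 | D 56-58 |
Completion: A=12  B=46  C=56  D=58  E=48  F=32
Waiting(F) = turnaround − burst = 26 − 5 = 21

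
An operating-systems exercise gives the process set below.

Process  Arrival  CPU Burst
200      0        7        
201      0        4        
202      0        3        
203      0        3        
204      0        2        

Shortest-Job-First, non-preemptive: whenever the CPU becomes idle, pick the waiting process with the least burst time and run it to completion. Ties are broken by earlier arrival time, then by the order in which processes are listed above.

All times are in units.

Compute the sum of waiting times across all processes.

Gantt: | 204 0-2 | 202 2-5 | 203 5-8 | 201 8-12 | 200 12-19 |
Completion: 200=19  201=12  202=5  203=8  204=2
Turnaround (C−A): 200=19  201=12  202=5  203=8  204=2
Waiting = turnaround − burst: 200=12, 201=8, 202=2, 203=5, 204=0
Total waiting = 12 + 8 + 2 + 5 + 0 = 27

27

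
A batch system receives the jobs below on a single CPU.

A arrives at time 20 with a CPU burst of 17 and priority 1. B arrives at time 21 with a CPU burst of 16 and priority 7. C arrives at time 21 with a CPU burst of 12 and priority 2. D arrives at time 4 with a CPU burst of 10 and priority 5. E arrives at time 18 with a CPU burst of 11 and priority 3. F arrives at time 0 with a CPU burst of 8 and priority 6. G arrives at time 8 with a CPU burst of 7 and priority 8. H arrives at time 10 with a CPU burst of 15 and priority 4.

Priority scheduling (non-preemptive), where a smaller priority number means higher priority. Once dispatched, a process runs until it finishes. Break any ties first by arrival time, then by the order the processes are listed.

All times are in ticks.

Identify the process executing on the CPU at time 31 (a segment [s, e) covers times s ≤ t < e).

Schedule: | F 0-8 | D 8-18 | E 18-29 | A 29-46 | C 46-58 | H 58-73 | B 73-89 | G 89-96 |
Completion: A=46  B=89  C=58  D=18  E=29  F=8  G=96  H=73

A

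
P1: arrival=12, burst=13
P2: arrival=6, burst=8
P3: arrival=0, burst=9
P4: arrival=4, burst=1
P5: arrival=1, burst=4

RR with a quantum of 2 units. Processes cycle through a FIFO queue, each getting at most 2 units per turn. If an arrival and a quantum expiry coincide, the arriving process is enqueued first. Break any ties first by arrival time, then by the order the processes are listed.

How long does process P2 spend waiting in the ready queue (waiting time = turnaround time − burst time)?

12

Schedule: | P3 0-2 | P5 2-4 | P3 4-6 | P4 6-7 | P5 7-9 | P2 9-11 | P3 11-13 | P2 13-15 | P1 15-17 | P3 17-19 | P2 19-21 | P1 21-23 | P3 23-24 | P2 24-26 | P1 26-35 |
Completion: P1=35  P2=26  P3=24  P4=7  P5=9
Turnaround (C−A): P1=23  P2=20  P3=24  P4=3  P5=8
Waiting(P2) = turnaround − burst = 20 − 8 = 12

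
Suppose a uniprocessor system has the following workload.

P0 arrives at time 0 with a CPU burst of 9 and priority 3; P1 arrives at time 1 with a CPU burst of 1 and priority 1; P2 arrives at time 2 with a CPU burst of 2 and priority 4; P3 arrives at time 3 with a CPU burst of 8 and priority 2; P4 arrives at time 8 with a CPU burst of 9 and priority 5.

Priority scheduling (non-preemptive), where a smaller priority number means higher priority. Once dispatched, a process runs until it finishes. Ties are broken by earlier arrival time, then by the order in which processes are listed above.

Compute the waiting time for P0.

Gantt: | P0 0-9 | P1 9-10 | P3 10-18 | P2 18-20 | P4 20-29 |
Completion: P0=9  P1=10  P2=20  P3=18  P4=29
Turnaround (C−A): P0=9  P1=9  P2=18  P3=15  P4=21
Waiting(P0) = turnaround − burst = 9 − 9 = 0

0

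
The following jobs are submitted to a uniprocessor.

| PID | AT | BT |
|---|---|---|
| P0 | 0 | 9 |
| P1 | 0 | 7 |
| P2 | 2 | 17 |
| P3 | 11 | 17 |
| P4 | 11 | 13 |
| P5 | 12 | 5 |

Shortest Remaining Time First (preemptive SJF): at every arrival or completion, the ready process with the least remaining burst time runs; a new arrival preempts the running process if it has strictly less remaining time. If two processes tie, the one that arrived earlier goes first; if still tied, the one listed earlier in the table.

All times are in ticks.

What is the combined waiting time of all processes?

93

Timeline: | P1 0-7 | P0 7-16 | P5 16-21 | P4 21-34 | P2 34-51 | P3 51-68 |
Completion: P0=16  P1=7  P2=51  P3=68  P4=34  P5=21
Waiting = turnaround − burst: P0=7, P1=0, P2=32, P3=40, P4=10, P5=4
Total waiting = 7 + 0 + 32 + 40 + 10 + 4 = 93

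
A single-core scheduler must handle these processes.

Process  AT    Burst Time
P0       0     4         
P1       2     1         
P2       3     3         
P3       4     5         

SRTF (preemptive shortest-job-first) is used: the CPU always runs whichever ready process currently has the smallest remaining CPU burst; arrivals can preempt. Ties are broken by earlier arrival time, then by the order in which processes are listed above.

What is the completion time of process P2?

Timeline: | P0 0-2 | P1 2-3 | P0 3-5 | P2 5-8 | P3 8-13 |
Completion: P0=5  P1=3  P2=8  P3=13
Turnaround (C−A): P0=5  P1=1  P2=5  P3=9

8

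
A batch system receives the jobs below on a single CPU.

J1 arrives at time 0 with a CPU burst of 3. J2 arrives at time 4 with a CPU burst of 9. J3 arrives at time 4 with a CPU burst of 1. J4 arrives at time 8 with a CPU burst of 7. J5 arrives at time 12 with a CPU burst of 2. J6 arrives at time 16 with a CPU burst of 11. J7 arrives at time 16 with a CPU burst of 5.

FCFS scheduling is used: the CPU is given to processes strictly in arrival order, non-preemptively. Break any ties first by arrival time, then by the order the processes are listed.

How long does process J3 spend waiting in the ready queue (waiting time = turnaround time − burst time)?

Gantt: | J1 0-3 | idle 3-4 | J2 4-13 | J3 13-14 | J4 14-21 | J5 21-23 | J6 23-34 | J7 34-39 |
Completion: J1=3  J2=13  J3=14  J4=21  J5=23  J6=34  J7=39
Turnaround (C−A): J1=3  J2=9  J3=10  J4=13  J5=11  J6=18  J7=23
Waiting(J3) = turnaround − burst = 10 − 1 = 9

9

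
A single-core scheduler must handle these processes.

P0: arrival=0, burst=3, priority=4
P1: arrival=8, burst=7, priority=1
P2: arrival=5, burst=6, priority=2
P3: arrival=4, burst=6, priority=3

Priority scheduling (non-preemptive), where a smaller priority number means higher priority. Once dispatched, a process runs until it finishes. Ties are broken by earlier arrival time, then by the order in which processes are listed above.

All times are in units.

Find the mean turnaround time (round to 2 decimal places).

9.00

Gantt: | P0 0-3 | idle 3-4 | P3 4-10 | P1 10-17 | P2 17-23 |
Completion: P0=3  P1=17  P2=23  P3=10
Turnaround times: P0=3, P1=9, P2=18, P3=6
Average turnaround = (3+9+18+6) / 4 = 36/4 = 9.00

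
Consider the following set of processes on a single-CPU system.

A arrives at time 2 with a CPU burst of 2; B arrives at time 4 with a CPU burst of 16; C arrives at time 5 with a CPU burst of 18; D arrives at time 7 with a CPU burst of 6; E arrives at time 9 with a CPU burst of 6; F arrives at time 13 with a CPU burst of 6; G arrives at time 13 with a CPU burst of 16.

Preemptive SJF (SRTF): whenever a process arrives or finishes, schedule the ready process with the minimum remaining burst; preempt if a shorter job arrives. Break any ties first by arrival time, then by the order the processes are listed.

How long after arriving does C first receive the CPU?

Gantt: | idle 0-2 | A 2-4 | B 4-7 | D 7-13 | E 13-19 | F 19-25 | B 25-38 | G 38-54 | C 54-72 |
Completion: A=4  B=38  C=72  D=13  E=19  F=25  G=54
Response(C) = first start − arrival = 54 − 5 = 49

49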